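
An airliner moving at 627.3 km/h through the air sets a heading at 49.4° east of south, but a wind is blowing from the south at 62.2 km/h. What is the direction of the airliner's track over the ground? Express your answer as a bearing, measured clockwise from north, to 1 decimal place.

Taking east as x and north as y: velocity relative to the air = (476.291, -408.231) km/h; the air relative to ground = (0.000, 62.200) km/h.
Velocity relative to ground = (476.291, -408.231) + (0.000, 62.200) = (476.291, -346.031) km/h.
Bearing = atan2(476.29, -346.03) = 126.00° clockwise from north.

126.0°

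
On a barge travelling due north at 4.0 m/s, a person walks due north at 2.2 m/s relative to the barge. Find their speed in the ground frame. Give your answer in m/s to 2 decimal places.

Taking east as x and north as y: barge velocity = (0.000, 4.000) m/s; person velocity relative to barge = (0.000, 2.200) m/s.
Velocity relative to ground = (0.000, 4.000) + (0.000, 2.200) = (0.000, 6.200) m/s.
Speed = |(0.000, 6.200)| = 6.200 m/s.

6.20 m/s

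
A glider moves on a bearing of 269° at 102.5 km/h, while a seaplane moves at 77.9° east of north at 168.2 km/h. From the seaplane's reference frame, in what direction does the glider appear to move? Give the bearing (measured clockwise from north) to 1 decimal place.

Taking east as x and north as y: glider velocity = (-102.484, -1.789) km/h; seaplane velocity = (164.463, 35.258) km/h.
Velocity of glider relative to seaplane = (-102.484, -1.789) − (164.463, 35.258) = (-266.948, -37.047) km/h.
Bearing = atan2(-266.95, -37.05) = 262.10° clockwise from north.

262.1°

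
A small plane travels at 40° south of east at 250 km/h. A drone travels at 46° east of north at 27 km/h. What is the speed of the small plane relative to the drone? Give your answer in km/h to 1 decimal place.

Taking east as x and north as y: small plane velocity = (191.511, -160.697) km/h; drone velocity = (19.422, 18.756) km/h.
Velocity of small plane relative to drone = (191.511, -160.697) − (19.422, 18.756) = (172.089, -179.453) km/h.
Magnitude = |(172.089, -179.453)| = 248.632 km/h.

248.6 km/h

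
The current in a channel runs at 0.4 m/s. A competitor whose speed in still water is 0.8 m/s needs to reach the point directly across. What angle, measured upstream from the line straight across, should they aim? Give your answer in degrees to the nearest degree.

To cancel the current, the upstream component of the competitor's velocity must equal the flow: 0.8 sin θ = 0.4.
sin θ = 0.4 / 0.8 = 0.5000.
θ = arcsin(0.5000) = 30.000°.

30°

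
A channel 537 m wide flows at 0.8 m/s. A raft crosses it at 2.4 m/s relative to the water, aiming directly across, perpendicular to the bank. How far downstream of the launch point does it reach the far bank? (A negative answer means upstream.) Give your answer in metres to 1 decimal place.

Perpendicular speed = 2.400 m/s; crossing time = 537 / 2.400 = 223.750 s.
Net downstream speed = 0.800 m/s.
Drift = 0.800 × 223.750 = 179.000 m (downstream).

179.0 m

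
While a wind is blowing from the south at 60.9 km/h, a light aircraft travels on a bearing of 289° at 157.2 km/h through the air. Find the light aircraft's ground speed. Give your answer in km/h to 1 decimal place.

186.2 km/h

Taking east as x and north as y: velocity relative to the air = (-148.636, 51.179) km/h; the air relative to ground = (0.000, 60.900) km/h.
Velocity relative to ground = (-148.636, 51.179) + (0.000, 60.900) = (-148.636, 112.079) km/h.
Speed = |(-148.636, 112.079)| = 186.157 km/h.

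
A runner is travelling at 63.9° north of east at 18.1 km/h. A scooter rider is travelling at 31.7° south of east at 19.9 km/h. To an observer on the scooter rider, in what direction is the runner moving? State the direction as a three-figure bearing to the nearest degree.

Taking east as x and north as y: runner velocity = (7.963, 16.254) km/h; scooter rider velocity = (16.931, -10.457) km/h.
Velocity of runner relative to scooter rider = (7.963, 16.254) − (16.931, -10.457) = (-8.968, 26.711) km/h.
Bearing = atan2(-8.97, 26.71) = 341.44° clockwise from north.

341°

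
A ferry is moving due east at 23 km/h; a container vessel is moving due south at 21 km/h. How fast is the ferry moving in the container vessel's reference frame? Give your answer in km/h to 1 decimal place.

31.1 km/h

Taking east as x and north as y: ferry velocity = (23.000, 0.000) km/h; container vessel velocity = (0.000, -21.000) km/h.
Velocity of ferry relative to container vessel = (23.000, 0.000) − (0.000, -21.000) = (23.000, 21.000) km/h.
Magnitude = |(23.000, 21.000)| = 31.145 km/h.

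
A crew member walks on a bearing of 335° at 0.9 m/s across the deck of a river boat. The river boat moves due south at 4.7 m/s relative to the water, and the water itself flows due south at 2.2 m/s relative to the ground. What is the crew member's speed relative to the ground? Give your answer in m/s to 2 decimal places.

6.10 m/s

In east/north components (m/s): crew member relative to river boat = (-0.380, 0.816); river boat relative to water = (0.000, -4.700); water relative to ground = (0.000, -2.200).
Sum = (-0.380, -6.084) m/s.
Speed = |(-0.380, -6.084)| = 6.096 m/s.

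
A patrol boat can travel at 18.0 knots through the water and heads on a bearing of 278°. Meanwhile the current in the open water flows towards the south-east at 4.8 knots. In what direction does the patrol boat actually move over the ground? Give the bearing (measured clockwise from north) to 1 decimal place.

Taking east as x and north as y: velocity relative to the water = (-17.825, 2.505) knots; the water relative to ground = (3.394, -3.394) knots.
Velocity relative to ground = (-17.825, 2.505) + (3.394, -3.394) = (-14.431, -0.889) knots.
Bearing = atan2(-14.43, -0.89) = 266.47° clockwise from north.

266.5°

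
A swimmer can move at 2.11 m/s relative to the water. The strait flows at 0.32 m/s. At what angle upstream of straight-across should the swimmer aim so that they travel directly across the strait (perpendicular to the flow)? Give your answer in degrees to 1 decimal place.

To cancel the current, the upstream component of the swimmer's velocity must equal the flow: 2.11 sin θ = 0.32.
sin θ = 0.32 / 2.11 = 0.1517.
θ = arcsin(0.1517) = 8.723°.

8.7°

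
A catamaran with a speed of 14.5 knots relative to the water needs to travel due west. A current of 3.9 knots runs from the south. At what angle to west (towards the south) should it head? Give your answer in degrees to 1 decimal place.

15.6°

The current pushes perpendicular to the desired track; the heading must have a component into the current equal to 3.9 knots: 14.5 sin θ = 3.9.
sin θ = 0.2690, so θ = 15.603°.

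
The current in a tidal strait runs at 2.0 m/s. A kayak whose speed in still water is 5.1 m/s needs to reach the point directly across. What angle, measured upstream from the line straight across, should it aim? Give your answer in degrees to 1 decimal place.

23.1°

To cancel the current, the upstream component of the kayak's velocity must equal the flow: 5.1 sin θ = 2.0.
sin θ = 2.0 / 5.1 = 0.3922.
θ = arcsin(0.3922) = 23.089°.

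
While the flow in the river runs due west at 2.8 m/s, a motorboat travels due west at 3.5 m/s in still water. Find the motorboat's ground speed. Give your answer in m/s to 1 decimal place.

6.3 m/s

Taking east as x and north as y: velocity relative to the water = (-3.500, 0.000) m/s; the water relative to ground = (-2.800, 0.000) m/s.
Velocity relative to ground = (-3.500, 0.000) + (-2.800, 0.000) = (-6.300, 0.000) m/s.
Speed = |(-6.300, 0.000)| = 6.300 m/s.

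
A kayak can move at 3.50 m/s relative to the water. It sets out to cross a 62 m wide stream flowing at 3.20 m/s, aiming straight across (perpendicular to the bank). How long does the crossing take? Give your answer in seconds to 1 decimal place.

17.7 s

The component of the kayak's velocity perpendicular to the bank is 3.50 m/s.
The current is parallel to the bank, so it does not affect the crossing time.
Time = 62 / 3.500 = 17.714 s.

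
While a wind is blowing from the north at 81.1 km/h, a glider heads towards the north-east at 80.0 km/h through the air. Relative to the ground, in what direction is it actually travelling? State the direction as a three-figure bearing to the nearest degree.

Taking east as x and north as y: velocity relative to the air = (56.569, 56.569) km/h; the air relative to ground = (0.000, -81.100) km/h.
Velocity relative to ground = (56.569, 56.569) + (0.000, -81.100) = (56.569, -24.531) km/h.
Bearing = atan2(56.57, -24.53) = 113.44° clockwise from north.

113°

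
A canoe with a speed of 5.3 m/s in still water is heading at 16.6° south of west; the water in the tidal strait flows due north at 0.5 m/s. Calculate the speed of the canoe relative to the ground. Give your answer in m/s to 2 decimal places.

5.18 m/s

Taking east as x and north as y: velocity relative to the water = (-5.079, -1.514) m/s; the water relative to ground = (0.000, 0.500) m/s.
Velocity relative to ground = (-5.079, -1.514) + (0.000, 0.500) = (-5.079, -1.014) m/s.
Speed = |(-5.079, -1.014)| = 5.179 m/s.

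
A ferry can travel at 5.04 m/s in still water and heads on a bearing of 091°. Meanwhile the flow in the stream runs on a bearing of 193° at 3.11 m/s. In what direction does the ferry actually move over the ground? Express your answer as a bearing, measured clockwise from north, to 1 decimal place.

125.7°

Taking east as x and north as y: velocity relative to the water = (5.039, -0.088) m/s; the water relative to ground = (-0.700, -3.030) m/s.
Velocity relative to ground = (5.039, -0.088) + (-0.700, -3.030) = (4.340, -3.118) m/s.
Bearing = atan2(4.34, -3.12) = 125.70° clockwise from north.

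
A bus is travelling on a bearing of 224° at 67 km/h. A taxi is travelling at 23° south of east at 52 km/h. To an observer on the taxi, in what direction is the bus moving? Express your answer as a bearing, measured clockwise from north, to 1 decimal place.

Taking east as x and north as y: bus velocity = (-46.542, -48.196) km/h; taxi velocity = (47.866, -20.318) km/h.
Velocity of bus relative to taxi = (-46.542, -48.196) − (47.866, -20.318) = (-94.408, -27.878) km/h.
Bearing = atan2(-94.41, -27.88) = 253.55° clockwise from north.

253.5°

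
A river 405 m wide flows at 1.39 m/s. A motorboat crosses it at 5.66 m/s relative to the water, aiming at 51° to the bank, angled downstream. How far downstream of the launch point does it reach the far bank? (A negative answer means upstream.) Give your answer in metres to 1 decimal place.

455.9 m

Perpendicular speed = 4.399 m/s; crossing time = 405 / 4.399 = 92.074 s.
Net downstream speed = 4.952 m/s.
Drift = 4.952 × 92.074 = 455.945 m (downstream).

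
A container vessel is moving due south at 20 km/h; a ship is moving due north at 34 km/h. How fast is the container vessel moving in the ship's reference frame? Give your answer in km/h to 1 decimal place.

Taking east as x and north as y: container vessel velocity = (0.000, -20.000) km/h; ship velocity = (0.000, 34.000) km/h.
Velocity of container vessel relative to ship = (0.000, -20.000) − (0.000, 34.000) = (0.000, -54.000) km/h.
Magnitude = |(0.000, -54.000)| = 54.000 km/h.

54.0 km/h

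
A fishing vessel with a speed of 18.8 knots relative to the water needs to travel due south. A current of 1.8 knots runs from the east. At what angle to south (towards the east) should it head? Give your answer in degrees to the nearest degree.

The current pushes perpendicular to the desired track; the heading must have a component into the current equal to 1.8 knots: 18.8 sin θ = 1.8.
sin θ = 0.0957, so θ = 5.494°.

5°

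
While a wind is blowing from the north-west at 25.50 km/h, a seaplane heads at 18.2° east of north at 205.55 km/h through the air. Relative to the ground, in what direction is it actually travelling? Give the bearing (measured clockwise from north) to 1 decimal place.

Taking east as x and north as y: velocity relative to the air = (64.200, 195.267) km/h; the air relative to ground = (18.031, -18.031) km/h.
Velocity relative to ground = (64.200, 195.267) + (18.031, -18.031) = (82.232, 177.236) km/h.
Bearing = atan2(82.23, 177.24) = 24.89° clockwise from north.

024.9°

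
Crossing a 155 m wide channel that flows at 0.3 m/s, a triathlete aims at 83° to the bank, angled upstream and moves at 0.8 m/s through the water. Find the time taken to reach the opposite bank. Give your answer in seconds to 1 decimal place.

195.2 s

The component of the triathlete's velocity perpendicular to the bank is 0.8 × sin 83° = 0.794 m/s.
Only the cross-stream component determines the crossing time; the current contributes nothing perpendicular to the bank.
Time = 155 / 0.794 = 195.205 s.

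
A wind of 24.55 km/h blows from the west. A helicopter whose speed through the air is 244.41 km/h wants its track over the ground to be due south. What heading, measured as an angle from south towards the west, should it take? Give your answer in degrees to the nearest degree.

The wind pushes perpendicular to the desired track; the heading must have a component into the wind equal to 24.55 km/h: 244.41 sin θ = 24.55.
sin θ = 0.1004, so θ = 5.765°.

6°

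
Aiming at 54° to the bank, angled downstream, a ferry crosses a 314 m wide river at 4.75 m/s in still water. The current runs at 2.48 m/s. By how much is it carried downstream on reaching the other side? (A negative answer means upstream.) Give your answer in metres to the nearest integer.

Perpendicular speed = 3.843 m/s; crossing time = 314 / 3.843 = 81.711 s.
Net downstream speed = 5.272 m/s.
Drift = 5.272 × 81.711 = 430.777 m (downstream).

431 m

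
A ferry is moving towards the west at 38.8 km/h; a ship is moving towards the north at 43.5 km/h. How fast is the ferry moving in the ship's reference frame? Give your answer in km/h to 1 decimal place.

58.3 km/h

Taking east as x and north as y: ferry velocity = (-38.800, 0.000) km/h; ship velocity = (0.000, 43.500) km/h.
Velocity of ferry relative to ship = (-38.800, 0.000) − (0.000, 43.500) = (-38.800, -43.500) km/h.
Magnitude = |(-38.800, -43.500)| = 58.290 km/h.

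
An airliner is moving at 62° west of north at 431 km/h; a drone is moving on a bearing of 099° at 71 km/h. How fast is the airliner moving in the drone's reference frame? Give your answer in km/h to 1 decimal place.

Taking east as x and north as y: airliner velocity = (-380.550, 202.342) km/h; drone velocity = (70.126, -11.107) km/h.
Velocity of airliner relative to drone = (-380.550, 202.342) − (70.126, -11.107) = (-450.676, 213.449) km/h.
Magnitude = |(-450.676, 213.449)| = 498.668 km/h.

498.7 km/h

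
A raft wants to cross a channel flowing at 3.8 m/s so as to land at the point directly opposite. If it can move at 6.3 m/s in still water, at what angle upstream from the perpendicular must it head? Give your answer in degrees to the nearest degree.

To cancel the current, the upstream component of the raft's velocity must equal the flow: 6.3 sin θ = 3.8.
sin θ = 3.8 / 6.3 = 0.6032.
θ = arcsin(0.6032) = 37.098°.

37°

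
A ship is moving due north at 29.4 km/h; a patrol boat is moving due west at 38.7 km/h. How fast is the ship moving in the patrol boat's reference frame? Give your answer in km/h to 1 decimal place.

Taking east as x and north as y: ship velocity = (0.000, 29.400) km/h; patrol boat velocity = (-38.700, 0.000) km/h.
Velocity of ship relative to patrol boat = (0.000, 29.400) − (-38.700, 0.000) = (38.700, 29.400) km/h.
Magnitude = |(38.700, 29.400)| = 48.601 km/h.

48.6 km/h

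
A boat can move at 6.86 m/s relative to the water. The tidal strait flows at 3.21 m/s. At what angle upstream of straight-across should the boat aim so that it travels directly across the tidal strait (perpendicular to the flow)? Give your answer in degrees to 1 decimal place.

To cancel the current, the upstream component of the boat's velocity must equal the flow: 6.86 sin θ = 3.21.
sin θ = 3.21 / 6.86 = 0.4679.
θ = arcsin(0.4679) = 27.900°.

27.9°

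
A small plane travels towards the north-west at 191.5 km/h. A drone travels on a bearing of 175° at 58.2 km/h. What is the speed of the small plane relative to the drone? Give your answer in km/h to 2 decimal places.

Taking east as x and north as y: small plane velocity = (-135.411, 135.411) km/h; drone velocity = (5.072, -57.979) km/h.
Velocity of small plane relative to drone = (-135.411, 135.411) − (5.072, -57.979) = (-140.483, 193.389) km/h.
Magnitude = |(-140.483, 193.389)| = 239.029 km/h.

239.03 km/h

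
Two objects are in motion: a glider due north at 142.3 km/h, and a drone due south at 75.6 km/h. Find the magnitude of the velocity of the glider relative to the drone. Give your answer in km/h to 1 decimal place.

217.9 km/h

Taking east as x and north as y: glider velocity = (0.000, 142.300) km/h; drone velocity = (0.000, -75.600) km/h.
Velocity of glider relative to drone = (0.000, 142.300) − (0.000, -75.600) = (0.000, 217.900) km/h.
Magnitude = |(0.000, 217.900)| = 217.900 km/h.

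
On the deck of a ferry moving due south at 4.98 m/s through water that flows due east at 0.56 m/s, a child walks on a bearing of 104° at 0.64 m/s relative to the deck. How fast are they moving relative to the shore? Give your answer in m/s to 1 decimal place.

5.3 m/s

In east/north components (m/s): child relative to ferry = (0.621, -0.155); ferry relative to water = (0.000, -4.980); water relative to ground = (0.560, 0.000).
Sum = (1.181, -5.135) m/s.
Speed = |(1.181, -5.135)| = 5.269 m/s.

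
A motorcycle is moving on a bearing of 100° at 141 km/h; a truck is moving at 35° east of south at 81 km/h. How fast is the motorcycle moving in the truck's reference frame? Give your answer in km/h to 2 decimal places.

101.44 km/h

Taking east as x and north as y: motorcycle velocity = (138.858, -24.484) km/h; truck velocity = (46.460, -66.351) km/h.
Velocity of motorcycle relative to truck = (138.858, -24.484) − (46.460, -66.351) = (92.398, 41.867) km/h.
Magnitude = |(92.398, 41.867)| = 101.441 km/h.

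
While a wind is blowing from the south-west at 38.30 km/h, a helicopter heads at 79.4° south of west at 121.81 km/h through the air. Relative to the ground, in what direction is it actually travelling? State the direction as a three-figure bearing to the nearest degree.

177°

Taking east as x and north as y: velocity relative to the air = (-22.407, -119.731) km/h; the air relative to ground = (27.082, 27.082) km/h.
Velocity relative to ground = (-22.407, -119.731) + (27.082, 27.082) = (4.675, -92.649) km/h.
Bearing = atan2(4.68, -92.65) = 177.11° clockwise from north.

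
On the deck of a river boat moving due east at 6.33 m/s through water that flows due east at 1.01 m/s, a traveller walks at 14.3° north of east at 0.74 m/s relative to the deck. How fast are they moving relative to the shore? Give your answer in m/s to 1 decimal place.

In east/north components (m/s): traveller relative to river boat = (0.717, 0.183); river boat relative to water = (6.330, 0.000); water relative to ground = (1.010, 0.000).
Sum = (8.057, 0.183) m/s.
Speed = |(8.057, 0.183)| = 8.059 m/s.

8.1 m/s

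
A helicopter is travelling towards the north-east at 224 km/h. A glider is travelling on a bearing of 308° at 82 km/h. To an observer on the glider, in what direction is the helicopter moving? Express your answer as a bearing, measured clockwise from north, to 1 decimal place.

064.2°

Taking east as x and north as y: helicopter velocity = (158.392, 158.392) km/h; glider velocity = (-64.617, 50.484) km/h.
Velocity of helicopter relative to glider = (158.392, 158.392) − (-64.617, 50.484) = (223.009, 107.908) km/h.
Bearing = atan2(223.01, 107.91) = 64.18° clockwise from north.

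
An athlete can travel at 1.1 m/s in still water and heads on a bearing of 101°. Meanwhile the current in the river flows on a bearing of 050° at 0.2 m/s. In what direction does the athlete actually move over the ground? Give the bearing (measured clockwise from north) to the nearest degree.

094°

Taking east as x and north as y: velocity relative to the water = (1.080, -0.210) m/s; the water relative to ground = (0.153, 0.129) m/s.
Velocity relative to ground = (1.080, -0.210) + (0.153, 0.129) = (1.233, -0.081) m/s.
Bearing = atan2(1.23, -0.08) = 93.77° clockwise from north.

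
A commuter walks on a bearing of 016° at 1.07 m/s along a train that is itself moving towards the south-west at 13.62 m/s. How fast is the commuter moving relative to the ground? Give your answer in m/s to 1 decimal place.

Taking east as x and north as y: train velocity = (-9.631, -9.631) m/s; commuter velocity relative to train = (0.295, 1.029) m/s.
Velocity relative to ground = (-9.631, -9.631) + (0.295, 1.029) = (-9.336, -8.602) m/s.
Speed = |(-9.336, -8.602)| = 12.695 m/s.

12.7 m/s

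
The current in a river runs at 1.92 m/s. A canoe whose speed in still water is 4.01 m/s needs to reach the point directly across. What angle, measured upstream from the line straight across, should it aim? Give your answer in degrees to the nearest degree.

To cancel the current, the upstream component of the canoe's velocity must equal the flow: 4.01 sin θ = 1.92.
sin θ = 1.92 / 4.01 = 0.4788.
θ = arcsin(0.4788) = 28.607°.

29°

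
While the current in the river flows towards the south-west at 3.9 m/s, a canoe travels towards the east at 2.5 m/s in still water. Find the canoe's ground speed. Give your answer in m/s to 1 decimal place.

Taking east as x and north as y: velocity relative to the water = (2.500, 0.000) m/s; the water relative to ground = (-2.758, -2.758) m/s.
Velocity relative to ground = (2.500, 0.000) + (-2.758, -2.758) = (-0.258, -2.758) m/s.
Speed = |(-0.258, -2.758)| = 2.770 m/s.

2.8 m/s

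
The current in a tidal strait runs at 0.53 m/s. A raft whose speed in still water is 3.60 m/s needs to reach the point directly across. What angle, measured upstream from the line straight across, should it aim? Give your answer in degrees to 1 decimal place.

To cancel the current, the upstream component of the raft's velocity must equal the flow: 3.60 sin θ = 0.53.
sin θ = 0.53 / 3.60 = 0.1472.
θ = arcsin(0.1472) = 8.466°.

8.5°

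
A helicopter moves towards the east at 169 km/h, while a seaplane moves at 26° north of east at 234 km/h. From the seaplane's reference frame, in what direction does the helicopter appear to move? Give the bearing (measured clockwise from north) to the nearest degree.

Taking east as x and north as y: helicopter velocity = (169.000, 0.000) km/h; seaplane velocity = (210.318, 102.579) km/h.
Velocity of helicopter relative to seaplane = (169.000, 0.000) − (210.318, 102.579) = (-41.318, -102.579) km/h.
Bearing = atan2(-41.32, -102.58) = 201.94° clockwise from north.

202°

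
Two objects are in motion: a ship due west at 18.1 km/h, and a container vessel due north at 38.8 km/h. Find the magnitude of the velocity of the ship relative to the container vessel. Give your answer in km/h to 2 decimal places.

42.81 km/h

Taking east as x and north as y: ship velocity = (-18.100, 0.000) km/h; container vessel velocity = (0.000, 38.800) km/h.
Velocity of ship relative to container vessel = (-18.100, 0.000) − (0.000, 38.800) = (-18.100, -38.800) km/h.
Magnitude = |(-18.100, -38.800)| = 42.814 km/h.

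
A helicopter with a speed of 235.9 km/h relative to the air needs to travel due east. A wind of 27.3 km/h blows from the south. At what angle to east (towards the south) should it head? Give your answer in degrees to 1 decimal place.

The wind pushes perpendicular to the desired track; the heading must have a component into the wind equal to 27.3 km/h: 235.9 sin θ = 27.3.
sin θ = 0.1157, so θ = 6.646°.

6.6°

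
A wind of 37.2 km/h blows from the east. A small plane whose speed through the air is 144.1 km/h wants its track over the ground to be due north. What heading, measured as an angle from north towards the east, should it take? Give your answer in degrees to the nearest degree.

15°

The wind pushes perpendicular to the desired track; the heading must have a component into the wind equal to 37.2 km/h: 144.1 sin θ = 37.2.
sin θ = 0.2582, so θ = 14.961°.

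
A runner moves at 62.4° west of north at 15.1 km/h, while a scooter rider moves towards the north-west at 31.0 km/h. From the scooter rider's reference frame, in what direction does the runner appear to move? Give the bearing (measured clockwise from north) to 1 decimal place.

150.2°

Taking east as x and north as y: runner velocity = (-13.382, 6.996) km/h; scooter rider velocity = (-21.920, 21.920) km/h.
Velocity of runner relative to scooter rider = (-13.382, 6.996) − (-21.920, 21.920) = (8.539, -14.925) km/h.
Bearing = atan2(8.54, -14.92) = 150.23° clockwise from north.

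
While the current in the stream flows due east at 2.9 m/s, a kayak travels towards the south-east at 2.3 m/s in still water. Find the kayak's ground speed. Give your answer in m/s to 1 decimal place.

Taking east as x and north as y: velocity relative to the water = (1.626, -1.626) m/s; the water relative to ground = (2.900, 0.000) m/s.
Velocity relative to ground = (1.626, -1.626) + (2.900, 0.000) = (4.526, -1.626) m/s.
Speed = |(4.526, -1.626)| = 4.810 m/s.

4.8 m/s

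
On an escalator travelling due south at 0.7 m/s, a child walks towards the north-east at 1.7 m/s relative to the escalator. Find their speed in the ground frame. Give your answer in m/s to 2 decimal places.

1.30 m/s

Taking east as x and north as y: escalator velocity = (0.000, -0.700) m/s; child velocity relative to escalator = (1.202, 1.202) m/s.
Velocity relative to ground = (0.000, -0.700) + (1.202, 1.202) = (1.202, 0.502) m/s.
Speed = |(1.202, 0.502)| = 1.303 m/s.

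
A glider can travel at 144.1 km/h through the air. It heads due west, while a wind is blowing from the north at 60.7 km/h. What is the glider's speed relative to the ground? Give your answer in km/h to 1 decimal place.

Taking east as x and north as y: velocity relative to the air = (-144.100, 0.000) km/h; the air relative to ground = (0.000, -60.700) km/h.
Velocity relative to ground = (-144.100, 0.000) + (0.000, -60.700) = (-144.100, -60.700) km/h.
Speed = |(-144.100, -60.700)| = 156.363 km/h.

156.4 km/h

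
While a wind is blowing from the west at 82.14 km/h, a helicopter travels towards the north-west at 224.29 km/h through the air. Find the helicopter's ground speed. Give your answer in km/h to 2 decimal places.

Taking east as x and north as y: velocity relative to the air = (-158.597, 158.597) km/h; the air relative to ground = (82.140, 0.000) km/h.
Velocity relative to ground = (-158.597, 158.597) + (82.140, 0.000) = (-76.457, 158.597) km/h.
Speed = |(-76.457, 158.597)| = 176.064 km/h.

176.06 km/h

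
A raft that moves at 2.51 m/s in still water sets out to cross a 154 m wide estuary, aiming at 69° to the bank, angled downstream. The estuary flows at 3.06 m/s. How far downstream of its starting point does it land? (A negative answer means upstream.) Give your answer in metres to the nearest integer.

Perpendicular speed = 2.343 m/s; crossing time = 154 / 2.343 = 65.720 s.
Net downstream speed = 3.960 m/s.
Drift = 3.960 × 65.720 = 260.217 m (downstream).

260 m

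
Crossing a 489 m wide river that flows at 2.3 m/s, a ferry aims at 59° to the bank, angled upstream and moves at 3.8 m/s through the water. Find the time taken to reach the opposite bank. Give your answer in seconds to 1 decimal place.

150.1 s

The component of the ferry's velocity perpendicular to the bank is 3.8 × sin 59° = 3.257 m/s.
The current is parallel to the bank, so it does not affect the crossing time.
Time = 489 / 3.257 = 150.127 s.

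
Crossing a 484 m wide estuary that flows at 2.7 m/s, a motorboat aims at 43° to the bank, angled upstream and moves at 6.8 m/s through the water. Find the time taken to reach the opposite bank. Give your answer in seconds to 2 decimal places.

104.36 s

The component of the motorboat's velocity perpendicular to the bank is 6.8 × sin 43° = 4.638 m/s.
Only the cross-stream component determines the crossing time; the current contributes nothing perpendicular to the bank.
Time = 484 / 4.638 = 104.365 s.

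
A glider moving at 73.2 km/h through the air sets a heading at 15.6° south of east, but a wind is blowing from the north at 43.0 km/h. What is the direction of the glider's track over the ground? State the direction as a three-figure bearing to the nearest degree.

132°

Taking east as x and north as y: velocity relative to the air = (70.503, -19.685) km/h; the air relative to ground = (0.000, -43.000) km/h.
Velocity relative to ground = (70.503, -19.685) + (0.000, -43.000) = (70.503, -62.685) km/h.
Bearing = atan2(70.50, -62.68) = 131.64° clockwise from north.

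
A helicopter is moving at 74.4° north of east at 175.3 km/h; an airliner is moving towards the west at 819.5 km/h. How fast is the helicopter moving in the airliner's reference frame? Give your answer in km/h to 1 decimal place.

882.9 km/h

Taking east as x and north as y: helicopter velocity = (47.142, 168.842) km/h; airliner velocity = (-819.500, 0.000) km/h.
Velocity of helicopter relative to airliner = (47.142, 168.842) − (-819.500, 0.000) = (866.642, 168.842) km/h.
Magnitude = |(866.642, 168.842)| = 882.936 km/h.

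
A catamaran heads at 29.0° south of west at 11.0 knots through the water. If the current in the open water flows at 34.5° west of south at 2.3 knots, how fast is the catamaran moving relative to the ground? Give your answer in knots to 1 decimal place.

13.1 knots

Taking east as x and north as y: velocity relative to the water = (-9.621, -5.333) knots; the water relative to ground = (-1.303, -1.895) knots.
Velocity relative to ground = (-9.621, -5.333) + (-1.303, -1.895) = (-10.924, -7.228) knots.
Speed = |(-10.924, -7.228)| = 13.099 knots.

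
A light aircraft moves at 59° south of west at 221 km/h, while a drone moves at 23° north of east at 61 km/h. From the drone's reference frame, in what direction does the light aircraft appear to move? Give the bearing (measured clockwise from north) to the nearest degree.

219°

Taking east as x and north as y: light aircraft velocity = (-113.823, -189.434) km/h; drone velocity = (56.151, 23.835) km/h.
Velocity of light aircraft relative to drone = (-113.823, -189.434) − (56.151, 23.835) = (-169.974, -213.269) km/h.
Bearing = atan2(-169.97, -213.27) = 218.55° clockwise from north.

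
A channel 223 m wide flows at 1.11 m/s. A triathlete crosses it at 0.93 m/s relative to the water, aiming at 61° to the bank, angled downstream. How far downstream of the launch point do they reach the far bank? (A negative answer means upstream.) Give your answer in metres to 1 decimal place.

Perpendicular speed = 0.813 m/s; crossing time = 223 / 0.813 = 274.159 s.
Net downstream speed = 1.561 m/s.
Drift = 1.561 × 274.159 = 427.928 m (downstream).

427.9 m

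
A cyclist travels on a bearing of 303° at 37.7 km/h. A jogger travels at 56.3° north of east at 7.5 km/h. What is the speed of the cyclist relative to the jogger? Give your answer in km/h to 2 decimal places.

38.53 km/h

Taking east as x and north as y: cyclist velocity = (-31.618, 20.533) km/h; jogger velocity = (4.161, 6.240) km/h.
Velocity of cyclist relative to jogger = (-31.618, 20.533) − (4.161, 6.240) = (-35.779, 14.293) km/h.
Magnitude = |(-35.779, 14.293)| = 38.529 km/h.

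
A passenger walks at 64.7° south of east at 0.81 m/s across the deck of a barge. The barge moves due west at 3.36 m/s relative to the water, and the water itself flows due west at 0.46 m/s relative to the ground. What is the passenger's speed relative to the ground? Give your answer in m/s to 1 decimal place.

In east/north components (m/s): passenger relative to barge = (0.346, -0.732); barge relative to water = (-3.360, 0.000); water relative to ground = (-0.460, 0.000).
Sum = (-3.474, -0.732) m/s.
Speed = |(-3.474, -0.732)| = 3.550 m/s.

3.6 m/s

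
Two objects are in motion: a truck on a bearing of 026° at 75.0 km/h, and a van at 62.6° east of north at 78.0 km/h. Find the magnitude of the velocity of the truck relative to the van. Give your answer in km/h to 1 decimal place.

48.1 km/h

Taking east as x and north as y: truck velocity = (32.878, 67.410) km/h; van velocity = (69.250, 35.896) km/h.
Velocity of truck relative to van = (32.878, 67.410) − (69.250, 35.896) = (-36.372, 31.514) km/h.
Magnitude = |(-36.372, 31.514)| = 48.125 km/h.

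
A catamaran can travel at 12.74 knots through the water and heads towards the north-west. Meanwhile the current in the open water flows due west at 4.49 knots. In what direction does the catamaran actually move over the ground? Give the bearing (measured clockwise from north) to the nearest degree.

Taking east as x and north as y: velocity relative to the water = (-9.009, 9.009) knots; the water relative to ground = (-4.490, 0.000) knots.
Velocity relative to ground = (-9.009, 9.009) + (-4.490, 0.000) = (-13.499, 9.009) knots.
Bearing = atan2(-13.50, 9.01) = 303.72° clockwise from north.

304°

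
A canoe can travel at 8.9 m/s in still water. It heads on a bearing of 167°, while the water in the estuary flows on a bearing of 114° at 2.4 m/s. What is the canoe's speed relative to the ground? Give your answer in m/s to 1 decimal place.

10.5 m/s

Taking east as x and north as y: velocity relative to the water = (2.002, -8.672) m/s; the water relative to ground = (2.193, -0.976) m/s.
Velocity relative to ground = (2.002, -8.672) + (2.193, -0.976) = (4.195, -9.648) m/s.
Speed = |(4.195, -9.648)| = 10.520 m/s.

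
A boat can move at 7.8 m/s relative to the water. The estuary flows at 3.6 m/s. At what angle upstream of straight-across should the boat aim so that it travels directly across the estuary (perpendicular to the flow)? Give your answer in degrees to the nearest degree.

27°

To cancel the current, the upstream component of the boat's velocity must equal the flow: 7.8 sin θ = 3.6.
sin θ = 3.6 / 7.8 = 0.4615.
θ = arcsin(0.4615) = 27.486°.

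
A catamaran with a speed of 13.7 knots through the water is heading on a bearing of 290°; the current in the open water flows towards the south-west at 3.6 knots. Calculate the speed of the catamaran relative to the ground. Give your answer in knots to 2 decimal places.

Taking east as x and north as y: velocity relative to the water = (-12.874, 4.686) knots; the water relative to ground = (-2.546, -2.546) knots.
Velocity relative to ground = (-12.874, 4.686) + (-2.546, -2.546) = (-15.419, 2.140) knots.
Speed = |(-15.419, 2.140)| = 15.567 knots.

15.57 knots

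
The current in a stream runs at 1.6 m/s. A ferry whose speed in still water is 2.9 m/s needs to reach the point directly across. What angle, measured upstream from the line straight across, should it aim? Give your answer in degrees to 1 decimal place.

To cancel the current, the upstream component of the ferry's velocity must equal the flow: 2.9 sin θ = 1.6.
sin θ = 1.6 / 2.9 = 0.5517.
θ = arcsin(0.5517) = 33.485°.

33.5°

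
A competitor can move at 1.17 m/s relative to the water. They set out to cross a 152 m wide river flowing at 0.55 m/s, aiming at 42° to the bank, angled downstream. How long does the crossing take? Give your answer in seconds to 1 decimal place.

194.2 s

The component of the competitor's velocity perpendicular to the bank is 1.17 × sin 42° = 0.783 m/s.
The current is parallel to the bank, so it does not affect the crossing time.
Time = 152 / 0.783 = 194.154 s.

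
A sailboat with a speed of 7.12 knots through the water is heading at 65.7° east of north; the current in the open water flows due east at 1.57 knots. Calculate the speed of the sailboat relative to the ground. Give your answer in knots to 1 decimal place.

8.6 knots

Taking east as x and north as y: velocity relative to the water = (6.489, 2.930) knots; the water relative to ground = (1.570, 0.000) knots.
Velocity relative to ground = (6.489, 2.930) + (1.570, 0.000) = (8.059, 2.930) knots.
Speed = |(8.059, 2.930)| = 8.575 knots.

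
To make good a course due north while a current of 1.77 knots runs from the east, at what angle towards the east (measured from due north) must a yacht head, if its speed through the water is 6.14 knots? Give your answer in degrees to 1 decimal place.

16.8°

The current pushes perpendicular to the desired track; the heading must have a component into the current equal to 1.77 knots: 6.14 sin θ = 1.77.
sin θ = 0.2883, so θ = 16.755°.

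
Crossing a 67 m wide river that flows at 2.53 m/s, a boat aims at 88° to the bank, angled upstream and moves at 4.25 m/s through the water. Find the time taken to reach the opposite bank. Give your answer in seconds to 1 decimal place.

15.8 s

The component of the boat's velocity perpendicular to the bank is 4.25 × sin 88° = 4.247 m/s.
Only the cross-stream component determines the crossing time; the current contributes nothing perpendicular to the bank.
Time = 67 / 4.247 = 15.774 s.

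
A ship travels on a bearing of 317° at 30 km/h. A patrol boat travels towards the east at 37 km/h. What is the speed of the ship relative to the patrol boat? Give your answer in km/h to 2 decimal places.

61.51 km/h

Taking east as x and north as y: ship velocity = (-20.460, 21.941) km/h; patrol boat velocity = (37.000, 0.000) km/h.
Velocity of ship relative to patrol boat = (-20.460, 21.941) − (37.000, 0.000) = (-57.460, 21.941) km/h.
Magnitude = |(-57.460, 21.941)| = 61.506 km/h.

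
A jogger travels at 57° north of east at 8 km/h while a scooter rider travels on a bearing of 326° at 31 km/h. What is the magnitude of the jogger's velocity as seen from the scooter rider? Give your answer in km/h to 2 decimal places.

28.83 km/h

Taking east as x and north as y: jogger velocity = (4.357, 6.709) km/h; scooter rider velocity = (-17.335, 25.700) km/h.
Velocity of jogger relative to scooter rider = (4.357, 6.709) − (-17.335, 25.700) = (21.692, -18.991) km/h.
Magnitude = |(21.692, -18.991)| = 28.830 km/h.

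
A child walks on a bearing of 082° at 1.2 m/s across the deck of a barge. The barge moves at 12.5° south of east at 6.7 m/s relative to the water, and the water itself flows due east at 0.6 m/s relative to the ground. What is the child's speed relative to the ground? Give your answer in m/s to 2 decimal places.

8.43 m/s

In east/north components (m/s): child relative to barge = (1.188, 0.167); barge relative to water = (6.541, -1.450); water relative to ground = (0.600, 0.000).
Sum = (8.330, -1.283) m/s.
Speed = |(8.330, -1.283)| = 8.428 m/s.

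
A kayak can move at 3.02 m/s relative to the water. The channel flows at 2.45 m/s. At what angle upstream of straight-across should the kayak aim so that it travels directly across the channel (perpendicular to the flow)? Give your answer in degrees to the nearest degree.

To cancel the current, the upstream component of the kayak's velocity must equal the flow: 3.02 sin θ = 2.45.
sin θ = 2.45 / 3.02 = 0.8113.
θ = arcsin(0.8113) = 54.219°.

54°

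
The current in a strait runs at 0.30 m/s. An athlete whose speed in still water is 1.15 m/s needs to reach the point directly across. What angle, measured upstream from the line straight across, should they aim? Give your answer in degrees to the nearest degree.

To cancel the current, the upstream component of the athlete's velocity must equal the flow: 1.15 sin θ = 0.30.
sin θ = 0.30 / 1.15 = 0.2609.
θ = arcsin(0.2609) = 15.122°.

15°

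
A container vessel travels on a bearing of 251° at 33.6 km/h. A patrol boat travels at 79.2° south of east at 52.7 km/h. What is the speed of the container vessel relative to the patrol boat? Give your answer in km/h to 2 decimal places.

Taking east as x and north as y: container vessel velocity = (-31.769, -10.939) km/h; patrol boat velocity = (9.875, -51.767) km/h.
Velocity of container vessel relative to patrol boat = (-31.769, -10.939) − (9.875, -51.767) = (-41.644, 40.827) km/h.
Magnitude = |(-41.644, 40.827)| = 58.319 km/h.

58.32 km/h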